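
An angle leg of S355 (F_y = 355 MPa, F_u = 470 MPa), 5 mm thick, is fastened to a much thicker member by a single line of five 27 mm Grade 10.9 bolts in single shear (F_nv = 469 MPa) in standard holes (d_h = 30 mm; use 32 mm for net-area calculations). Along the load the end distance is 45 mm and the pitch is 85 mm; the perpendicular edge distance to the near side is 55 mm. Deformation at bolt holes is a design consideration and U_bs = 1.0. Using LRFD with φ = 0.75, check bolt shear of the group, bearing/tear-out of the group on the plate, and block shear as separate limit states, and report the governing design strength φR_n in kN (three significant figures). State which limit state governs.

324 kN (block shear governs)

Bolt shear: A_b = π·27²/4 = 572.6 mm²; R_n = 469 × 572.6 × 5 × 1 / 1000 = 1343 kN → 0.75 × 1343 = 1010 kN.
Bearing: edge l_c = 30, r_n = 84.6 kN; interior l_c = 55, r_n = 152.3 kN; R_n = 84.6 + 4·152.3 = 693.7 kN → 520 kN.
Block shear: A_gv = 1925, A_nv = 1205, A_nt = 195 mm²; R_n = min(0.6F_uA_nv, 0.6F_yA_gv) + U_bs·F_u·A_nt = 431.5 kN → 324 kN.
Block shear governs: 324 kN.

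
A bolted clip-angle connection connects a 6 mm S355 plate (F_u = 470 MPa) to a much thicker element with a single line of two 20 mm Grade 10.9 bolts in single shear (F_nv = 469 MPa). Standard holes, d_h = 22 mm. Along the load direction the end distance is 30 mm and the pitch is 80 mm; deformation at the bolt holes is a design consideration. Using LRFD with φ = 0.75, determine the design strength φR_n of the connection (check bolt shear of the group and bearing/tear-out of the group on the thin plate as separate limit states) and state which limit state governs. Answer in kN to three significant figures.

Bolt shear: A_b = π·20²/4 = 314.2 mm²; R_n = 469 × 314.2 × 2 × 1 / 1000 = 294.7 kN → 0.75 × 294.7 = 221 kN.
Bearing (1.2 l_c t F_u ≤ 2.4 d t F_u): upper limit = 2.4·20·6·470 / 1000 = 135.4 kN.
  Edge l_c = 30 − 22/2 = 19 → r_n = 64.3 kN; interior l_c = 80 − 22 = 58 → r_n = 135.4 kN.
  R_n,bearing = 1·64.3 + 1·135.4 = 199.7 kN → 0.75 × 199.7 = 150 kN.
Bearing governs: 150 kN.

150 kN (bearing governs)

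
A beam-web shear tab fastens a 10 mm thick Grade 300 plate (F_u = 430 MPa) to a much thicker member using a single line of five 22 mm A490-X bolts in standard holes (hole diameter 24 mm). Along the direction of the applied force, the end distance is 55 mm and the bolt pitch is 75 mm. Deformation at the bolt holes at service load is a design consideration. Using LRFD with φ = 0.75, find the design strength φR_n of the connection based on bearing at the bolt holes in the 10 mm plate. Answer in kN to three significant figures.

Per bolt r_n = 1.2 l_c t F_u ≤ 2.4 d t F_u; upper limit = 2.4 × 22 × 10 × 430 / 1000 = 227 kN.
Edge bolt: l_c = 55 − 24/2 = 43 mm → 1.2 × 43 × 10 × 430 / 1000 = 221.9 → r_n = 221.9 kN.
Interior bolts: l_c = 75 − 24 = 51 mm → 1.2 × 51 × 10 × 430 / 1000 = 263.2 → r_n = 227 kN.
R_n = 1 × 221.9 + 4 × 227 = 1130 kN.
Design strength φR_n = 0.75 × 1130 = 848 kN.

848 kN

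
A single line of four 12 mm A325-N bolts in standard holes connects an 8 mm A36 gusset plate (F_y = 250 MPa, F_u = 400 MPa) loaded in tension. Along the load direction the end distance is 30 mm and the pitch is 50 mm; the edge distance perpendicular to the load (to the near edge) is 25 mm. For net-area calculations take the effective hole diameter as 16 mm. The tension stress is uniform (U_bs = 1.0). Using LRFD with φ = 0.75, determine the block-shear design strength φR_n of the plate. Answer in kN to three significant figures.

203 kN

Shear plane L_v = 30 + 3·50 = 180 mm; A_gv = 180 × 8 = 1440 mm².
A_nv = (180 − 3.5·16) × 8 = 992 mm².
A_nt = (25 − 0.5·16) × 8 = 136 mm².
0.6 F_u A_nv = 238.1 kN; 0.6 F_y A_gv = 216 kN → shear yielding governs the shear term.
R_n = 216 + 1.0 × 400 × 136 / 1000 = 270.4 kN.
Design strength φR_n = 0.75 × 270.4 = 203 kN.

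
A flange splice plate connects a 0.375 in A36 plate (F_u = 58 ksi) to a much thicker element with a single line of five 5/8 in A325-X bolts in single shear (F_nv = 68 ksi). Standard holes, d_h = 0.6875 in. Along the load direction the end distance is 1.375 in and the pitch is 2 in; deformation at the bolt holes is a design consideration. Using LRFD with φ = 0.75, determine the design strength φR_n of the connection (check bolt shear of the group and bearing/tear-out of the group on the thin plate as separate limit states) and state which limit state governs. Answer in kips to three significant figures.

78.2 kips (bolt shear governs)

Bolt shear: A_b = π·0.625²/4 = 0.3068 in²; R_n = 68 × 0.3068 × 5 × 1 = 104.3 kips → 0.75 × 104.3 = 78.2 kips.
Bearing (1.2 l_c t F_u ≤ 2.4 d t F_u): upper limit = 2.4·0.625·0.375·58 = 32.62 kips.
  Edge l_c = 1.375 − 0.6875/2 = 1.031 → r_n = 26.92 kips; interior l_c = 2 − 0.6875 = 1.312 → r_n = 32.62 kips.
  R_n,bearing = 1·26.92 + 4·32.62 = 157.4 kips → 0.75 × 157.4 = 118 kips.
Bolt shear governs: 78.2 kips.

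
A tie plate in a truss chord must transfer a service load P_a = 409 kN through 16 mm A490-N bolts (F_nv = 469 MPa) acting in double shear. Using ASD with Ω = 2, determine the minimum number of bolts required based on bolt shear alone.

A_b = π·16²/4 = 201.1 mm².
Per-bolt allowable strength R_n/Ω = 469 × 201.1 × 2 / 1000 / 2 = 94.3 kN.
n ≥ 409 / 94.3 = 4.337 → use 5 bolts.

5 bolts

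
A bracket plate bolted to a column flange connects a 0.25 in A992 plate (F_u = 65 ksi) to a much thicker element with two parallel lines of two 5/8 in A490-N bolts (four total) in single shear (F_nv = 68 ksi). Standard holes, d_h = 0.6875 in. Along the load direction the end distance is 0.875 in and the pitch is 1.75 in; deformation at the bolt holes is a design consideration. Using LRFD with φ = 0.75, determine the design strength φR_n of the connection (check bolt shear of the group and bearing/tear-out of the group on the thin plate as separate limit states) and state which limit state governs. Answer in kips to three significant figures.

46.6 kips (bearing governs)

Bolt shear: A_b = π·0.625²/4 = 0.3068 in²; R_n = 68 × 0.3068 × 4 × 1 = 83.45 kips → 0.75 × 83.45 = 62.6 kips.
Bearing (1.2 l_c t F_u ≤ 2.4 d t F_u): upper limit = 2.4·0.625·0.25·65 = 24.38 kips.
  Edge l_c = 0.875 − 0.6875/2 = 0.5312 → r_n = 10.36 kips; interior l_c = 1.75 − 0.6875 = 1.062 → r_n = 20.72 kips.
  R_n,bearing = 2·10.36 + 2·20.72 = 62.16 kips → 0.75 × 62.16 = 46.6 kips.
Bearing governs: 46.6 kips.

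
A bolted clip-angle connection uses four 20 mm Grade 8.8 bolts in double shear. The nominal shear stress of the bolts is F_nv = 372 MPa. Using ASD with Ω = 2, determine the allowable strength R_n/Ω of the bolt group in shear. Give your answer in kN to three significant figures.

A_b = π × 20² / 4 = 314.2 mm².
R_n = F_nv · A_b · n · n_s = 372 × 314.2 × 4 × 2 / 1000 = 934.9 kN.
Allowable strength R_n/Ω = 934.9 / 2 = 467 kN.

467 kN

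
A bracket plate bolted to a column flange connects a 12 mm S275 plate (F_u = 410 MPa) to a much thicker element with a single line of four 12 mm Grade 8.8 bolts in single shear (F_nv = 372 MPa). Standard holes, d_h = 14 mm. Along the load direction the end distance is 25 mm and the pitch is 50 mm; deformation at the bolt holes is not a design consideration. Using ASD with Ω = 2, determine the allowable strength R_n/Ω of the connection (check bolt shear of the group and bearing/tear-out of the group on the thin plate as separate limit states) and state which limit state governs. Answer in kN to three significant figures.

84.1 kN (bolt shear governs)

Bolt shear: A_b = π·12²/4 = 113.1 mm²; R_n = 372 × 113.1 × 4 × 1 / 1000 = 168.3 kN → 168.3 / 2 = 84.1 kN.
Bearing (1.5 l_c t F_u ≤ 3.0 d t F_u): upper limit = 3.0·12·12·410 / 1000 = 177.1 kN.
  Edge l_c = 25 − 14/2 = 18 → r_n = 132.8 kN; interior l_c = 50 − 14 = 36 → r_n = 177.1 kN.
  R_n,bearing = 1·132.8 + 3·177.1 = 664.2 kN → 664.2 / 2 = 332 kN.
Bolt shear governs: 84.1 kN.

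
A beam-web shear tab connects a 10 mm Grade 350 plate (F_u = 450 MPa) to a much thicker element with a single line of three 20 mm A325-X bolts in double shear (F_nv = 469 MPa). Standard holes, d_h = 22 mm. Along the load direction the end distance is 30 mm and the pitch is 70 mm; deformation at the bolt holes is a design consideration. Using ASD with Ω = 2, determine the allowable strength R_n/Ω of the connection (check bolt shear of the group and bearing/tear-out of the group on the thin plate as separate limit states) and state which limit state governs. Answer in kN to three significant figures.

Bolt shear: A_b = π·20²/4 = 314.2 mm²; R_n = 469 × 314.2 × 3 × 2 / 1000 = 884 kN → 884 / 2 = 442 kN.
Bearing (1.2 l_c t F_u ≤ 2.4 d t F_u): upper limit = 2.4·20·10·450 / 1000 = 216 kN.
  Edge l_c = 30 − 22/2 = 19 → r_n = 102.6 kN; interior l_c = 70 − 22 = 48 → r_n = 216 kN.
  R_n,bearing = 1·102.6 + 2·216 = 534.6 kN → 534.6 / 2 = 267 kN.
Bearing governs: 267 kN.

267 kN (bearing governs)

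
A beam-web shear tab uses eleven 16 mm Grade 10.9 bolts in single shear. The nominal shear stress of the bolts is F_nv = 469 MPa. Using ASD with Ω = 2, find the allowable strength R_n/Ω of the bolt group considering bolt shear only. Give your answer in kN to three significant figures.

A_b = π × 16² / 4 = 201.1 mm².
R_n = F_nv · A_b · n · n_s = 469 × 201.1 × 11 × 1 / 1000 = 1037 kN.
Allowable strength R_n/Ω = 1037 / 2 = 519 kN.

519 kN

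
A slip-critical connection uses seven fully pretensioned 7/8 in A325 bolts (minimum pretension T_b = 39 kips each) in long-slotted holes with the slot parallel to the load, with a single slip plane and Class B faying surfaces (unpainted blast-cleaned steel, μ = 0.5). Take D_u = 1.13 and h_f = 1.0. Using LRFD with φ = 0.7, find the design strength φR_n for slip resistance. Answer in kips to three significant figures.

R_n = μ · D_u · h_f · T_b · n_s · n_b = 0.5 × 1.13 × 1.0 × 39 × 1 × 7 = 154.2 kips.
Design strength φR_n = 0.7 × 154.2 = 108 kips.

108 kips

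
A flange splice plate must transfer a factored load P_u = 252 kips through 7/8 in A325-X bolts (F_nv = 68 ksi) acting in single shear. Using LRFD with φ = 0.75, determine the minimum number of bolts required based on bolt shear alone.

9 bolts

A_b = π·0.875²/4 = 0.6013 in².
Per-bolt design strength φR_n = 0.75 × 68 × 0.6013 × 1 = 30.67 kips.
n ≥ 252 / 30.67 = 8.217 → use 9 bolts.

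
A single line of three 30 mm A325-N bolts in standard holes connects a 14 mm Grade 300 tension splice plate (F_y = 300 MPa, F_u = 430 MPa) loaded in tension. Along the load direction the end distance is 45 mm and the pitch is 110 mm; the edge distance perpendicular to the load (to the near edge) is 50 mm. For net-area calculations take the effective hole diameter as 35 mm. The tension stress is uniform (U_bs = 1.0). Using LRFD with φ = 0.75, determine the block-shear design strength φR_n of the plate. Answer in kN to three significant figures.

628 kN

Shear plane L_v = 45 + 2·110 = 265 mm; A_gv = 265 × 14 = 3710 mm².
A_nv = (265 − 2.5·35) × 14 = 2485 mm².
A_nt = (50 − 0.5·35) × 14 = 455 mm².
0.6 F_u A_nv = 641.1 kN; 0.6 F_y A_gv = 667.8 kN → shear rupture governs the shear term.
R_n = 641.1 + 1.0 × 430 × 455 / 1000 = 836.8 kN.
Design strength φR_n = 0.75 × 836.8 = 628 kN.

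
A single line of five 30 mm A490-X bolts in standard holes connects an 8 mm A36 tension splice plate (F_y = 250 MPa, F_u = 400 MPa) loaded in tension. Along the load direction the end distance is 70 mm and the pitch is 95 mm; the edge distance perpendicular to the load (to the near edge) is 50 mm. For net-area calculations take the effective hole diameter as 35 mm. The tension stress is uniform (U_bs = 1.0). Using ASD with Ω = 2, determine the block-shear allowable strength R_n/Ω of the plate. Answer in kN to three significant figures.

Shear plane L_v = 70 + 4·95 = 450 mm; A_gv = 450 × 8 = 3600 mm².
A_nv = (450 − 4.5·35) × 8 = 2340 mm².
A_nt = (50 − 0.5·35) × 8 = 260 mm².
0.6 F_u A_nv = 561.6 kN; 0.6 F_y A_gv = 540 kN → shear yielding governs the shear term.
R_n = 540 + 1.0 × 400 × 260 / 1000 = 644 kN.
Allowable strength R_n/Ω = 644 / 2 = 322 kN.

322 kN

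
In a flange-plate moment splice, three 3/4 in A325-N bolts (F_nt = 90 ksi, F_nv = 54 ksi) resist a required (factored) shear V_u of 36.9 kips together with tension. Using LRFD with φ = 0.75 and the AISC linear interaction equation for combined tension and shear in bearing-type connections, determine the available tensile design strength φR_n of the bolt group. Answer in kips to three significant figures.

A_b = π·0.75²/4 = 0.4418 in²; f_rv = 36.9 / (3 × 0.4418) = 27.84 ksi.
F'_nt = 1.3 F_nt − (F_nt / φF_nv) f_rv = 1.3·90 − (90/(0.75·54))·27.84 = 55.13 ksi, capped at F_nt → F'_nt = 55.13 ksi.
R_n = F'_nt · A_b · n = 55.13 × 0.4418 × 3 = 73.07 kips.
Design strength φR_n = 0.75 × 73.07 = 54.8 kips.

54.8 kips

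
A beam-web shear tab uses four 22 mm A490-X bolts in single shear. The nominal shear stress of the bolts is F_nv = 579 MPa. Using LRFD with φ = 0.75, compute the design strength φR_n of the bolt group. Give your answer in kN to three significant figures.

A_b = π × 22² / 4 = 380.1 mm².
R_n = F_nv · A_b · n · n_s = 579 × 380.1 × 4 × 1 / 1000 = 880.4 kN.
Design strength φR_n = 0.75 × 880.4 = 660 kN.

660 kN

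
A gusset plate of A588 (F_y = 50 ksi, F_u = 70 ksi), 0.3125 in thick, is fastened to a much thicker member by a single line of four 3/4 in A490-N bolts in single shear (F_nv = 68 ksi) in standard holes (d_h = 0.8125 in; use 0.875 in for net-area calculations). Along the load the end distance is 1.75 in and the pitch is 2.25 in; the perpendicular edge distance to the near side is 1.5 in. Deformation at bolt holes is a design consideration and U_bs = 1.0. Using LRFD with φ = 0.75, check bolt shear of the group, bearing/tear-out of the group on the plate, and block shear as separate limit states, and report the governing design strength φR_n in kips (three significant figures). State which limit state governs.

Bolt shear: A_b = π·0.75²/4 = 0.4418 in²; R_n = 68 × 0.4418 × 4 × 1 = 120.2 kips → 0.75 × 120.2 = 90.1 kips.
Bearing: edge l_c = 1.344, r_n = 35.27 kips; interior l_c = 1.438, r_n = 37.73 kips; R_n = 35.27 + 3·37.73 = 148.5 kips → 111 kips.
Block shear: A_gv = 2.656, A_nv = 1.699, A_nt = 0.332 in²; R_n = min(0.6F_uA_nv, 0.6F_yA_gv) + U_bs·F_u·A_nt = 94.61 kips → 71 kips.
Block shear governs: 71 kips.

71 kips (block shear governs)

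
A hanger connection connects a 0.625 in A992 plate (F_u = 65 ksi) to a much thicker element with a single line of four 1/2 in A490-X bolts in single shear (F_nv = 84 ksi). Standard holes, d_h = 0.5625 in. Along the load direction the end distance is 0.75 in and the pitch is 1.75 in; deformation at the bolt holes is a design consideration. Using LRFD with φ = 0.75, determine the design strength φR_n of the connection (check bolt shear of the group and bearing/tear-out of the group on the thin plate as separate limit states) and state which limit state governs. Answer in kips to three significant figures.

Bolt shear: A_b = π·0.5²/4 = 0.1963 in²; R_n = 84 × 0.1963 × 4 × 1 = 65.97 kips → 0.75 × 65.97 = 49.5 kips.
Bearing (1.2 l_c t F_u ≤ 2.4 d t F_u): upper limit = 2.4·0.5·0.625·65 = 48.75 kips.
  Edge l_c = 0.75 − 0.5625/2 = 0.4688 → r_n = 22.85 kips; interior l_c = 1.75 − 0.5625 = 1.188 → r_n = 48.75 kips.
  R_n,bearing = 1·22.85 + 3·48.75 = 169.1 kips → 0.75 × 169.1 = 127 kips.
Bolt shear governs: 49.5 kips.

49.5 kips (bolt shear governs)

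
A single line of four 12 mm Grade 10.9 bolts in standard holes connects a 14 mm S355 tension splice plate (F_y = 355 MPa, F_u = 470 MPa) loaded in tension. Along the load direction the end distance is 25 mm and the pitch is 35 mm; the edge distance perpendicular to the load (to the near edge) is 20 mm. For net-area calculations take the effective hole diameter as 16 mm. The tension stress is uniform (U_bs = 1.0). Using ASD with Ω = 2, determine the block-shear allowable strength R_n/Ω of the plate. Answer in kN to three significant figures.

186 kN

Shear plane L_v = 25 + 3·35 = 130 mm; A_gv = 130 × 14 = 1820 mm².
A_nv = (130 − 3.5·16) × 14 = 1036 mm².
A_nt = (20 − 0.5·16) × 14 = 168 mm².
0.6 F_u A_nv = 292.2 kN; 0.6 F_y A_gv = 387.7 kN → shear rupture governs the shear term.
R_n = 292.2 + 1.0 × 470 × 168 / 1000 = 371.1 kN.
Allowable strength R_n/Ω = 371.1 / 2 = 186 kN.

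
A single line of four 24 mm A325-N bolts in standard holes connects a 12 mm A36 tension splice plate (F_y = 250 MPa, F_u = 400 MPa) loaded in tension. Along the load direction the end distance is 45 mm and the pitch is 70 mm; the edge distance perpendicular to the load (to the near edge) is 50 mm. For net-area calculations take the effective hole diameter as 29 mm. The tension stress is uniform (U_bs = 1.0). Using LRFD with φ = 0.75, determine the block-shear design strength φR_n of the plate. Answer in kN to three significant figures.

Shear plane L_v = 45 + 3·70 = 255 mm; A_gv = 255 × 12 = 3060 mm².
A_nv = (255 − 3.5·29) × 12 = 1842 mm².
A_nt = (50 − 0.5·29) × 12 = 426 mm².
0.6 F_u A_nv = 442.1 kN; 0.6 F_y A_gv = 459 kN → shear rupture governs the shear term.
R_n = 442.1 + 1.0 × 400 × 426 / 1000 = 612.5 kN.
Design strength φR_n = 0.75 × 612.5 = 459 kN.

459 kN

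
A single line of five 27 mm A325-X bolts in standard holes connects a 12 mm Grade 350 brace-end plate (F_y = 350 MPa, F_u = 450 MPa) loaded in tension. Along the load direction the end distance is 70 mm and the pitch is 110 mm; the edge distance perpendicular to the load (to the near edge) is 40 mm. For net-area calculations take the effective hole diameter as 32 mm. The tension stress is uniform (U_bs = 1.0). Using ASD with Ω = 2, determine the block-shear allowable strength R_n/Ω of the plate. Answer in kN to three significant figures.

Shear plane L_v = 70 + 4·110 = 510 mm; A_gv = 510 × 12 = 6120 mm².
A_nv = (510 − 4.5·32) × 12 = 4392 mm².
A_nt = (40 − 0.5·32) × 12 = 288 mm².
0.6 F_u A_nv = 1186 kN; 0.6 F_y A_gv = 1285 kN → shear rupture governs the shear term.
R_n = 1186 + 1.0 × 450 × 288 / 1000 = 1315 kN.
Allowable strength R_n/Ω = 1315 / 2 = 658 kN.

658 kN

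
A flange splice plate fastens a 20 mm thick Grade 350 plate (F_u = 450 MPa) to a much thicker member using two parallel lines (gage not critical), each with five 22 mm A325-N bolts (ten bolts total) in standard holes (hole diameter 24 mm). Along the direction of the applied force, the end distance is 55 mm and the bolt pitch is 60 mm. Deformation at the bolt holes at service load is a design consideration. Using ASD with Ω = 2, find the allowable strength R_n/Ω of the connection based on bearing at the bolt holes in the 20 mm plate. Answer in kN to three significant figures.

Per bolt r_n = 1.2 l_c t F_u ≤ 2.4 d t F_u; upper limit = 2.4 × 22 × 20 × 450 / 1000 = 475.2 kN.
Edge bolt: l_c = 55 − 24/2 = 43 mm → 1.2 × 43 × 20 × 450 / 1000 = 464.4 → r_n = 464.4 kN.
Interior bolts: l_c = 60 − 24 = 36 mm → 1.2 × 36 × 20 × 450 / 1000 = 388.8 → r_n = 388.8 kN.
R_n = 2 × 464.4 + 8 × 388.8 = 4039 kN.
Allowable strength R_n/Ω = 4039 / 2 = 2020 kN.

2020 kN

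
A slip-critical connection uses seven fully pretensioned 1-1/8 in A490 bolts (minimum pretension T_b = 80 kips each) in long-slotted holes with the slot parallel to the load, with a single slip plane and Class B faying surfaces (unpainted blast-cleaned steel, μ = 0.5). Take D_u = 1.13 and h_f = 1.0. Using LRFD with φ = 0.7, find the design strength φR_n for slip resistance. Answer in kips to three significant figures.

R_n = μ · D_u · h_f · T_b · n_s · n_b = 0.5 × 1.13 × 1.0 × 80 × 1 × 7 = 316.4 kips.
Design strength φR_n = 0.7 × 316.4 = 221 kips.

221 kips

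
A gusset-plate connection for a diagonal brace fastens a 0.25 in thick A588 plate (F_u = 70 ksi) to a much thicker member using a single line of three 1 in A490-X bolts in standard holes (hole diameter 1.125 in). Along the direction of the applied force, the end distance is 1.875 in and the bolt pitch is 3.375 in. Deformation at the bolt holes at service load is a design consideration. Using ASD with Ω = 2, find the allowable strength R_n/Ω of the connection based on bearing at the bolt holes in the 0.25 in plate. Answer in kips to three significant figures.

Per bolt r_n = 1.2 l_c t F_u ≤ 2.4 d t F_u; upper limit = 2.4 × 1 × 0.25 × 70 = 42 kips.
Edge bolt: l_c = 1.875 − 1.125/2 = 1.312 in → 1.2 × 1.312 × 0.25 × 70 = 27.56 → r_n = 27.56 kips.
Interior bolts: l_c = 3.375 − 1.125 = 2.25 in → 1.2 × 2.25 × 0.25 × 70 = 47.25 → r_n = 42 kips.
R_n = 1 × 27.56 + 2 × 42 = 111.6 kips.
Allowable strength R_n/Ω = 111.6 / 2 = 55.8 kips.

55.8 kips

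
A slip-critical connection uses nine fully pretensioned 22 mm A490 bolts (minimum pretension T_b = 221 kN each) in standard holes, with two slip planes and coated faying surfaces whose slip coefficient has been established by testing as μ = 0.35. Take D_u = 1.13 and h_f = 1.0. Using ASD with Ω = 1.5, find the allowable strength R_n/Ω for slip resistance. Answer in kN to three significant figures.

R_n = μ · D_u · h_f · T_b · n_s · n_b = 0.35 × 1.13 × 1.0 × 221 × 2 × 9 = 1573 kN.
Allowable strength R_n/Ω = 1573 / 1.5 = 1050 kN.

1050 kN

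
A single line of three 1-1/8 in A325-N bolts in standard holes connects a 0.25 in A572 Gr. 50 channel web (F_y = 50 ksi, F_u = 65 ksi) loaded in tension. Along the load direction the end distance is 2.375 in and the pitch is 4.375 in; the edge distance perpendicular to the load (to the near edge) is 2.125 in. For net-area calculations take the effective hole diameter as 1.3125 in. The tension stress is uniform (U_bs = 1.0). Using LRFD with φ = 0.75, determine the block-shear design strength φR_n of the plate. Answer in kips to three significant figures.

Shear plane L_v = 2.375 + 2·4.375 = 11.12 in; A_gv = 11.12 × 0.25 = 2.781 in².
A_nv = (11.12 − 2.5·1.3125) × 0.25 = 1.961 in².
A_nt = (2.125 − 0.5·1.3125) × 0.25 = 0.3672 in².
0.6 F_u A_nv = 76.48 kips; 0.6 F_y A_gv = 83.44 kips → shear rupture governs the shear term.
R_n = 76.48 + 1.0 × 65 × 0.3672 = 100.3 kips.
Design strength φR_n = 0.75 × 100.3 = 75.3 kips.

75.3 kips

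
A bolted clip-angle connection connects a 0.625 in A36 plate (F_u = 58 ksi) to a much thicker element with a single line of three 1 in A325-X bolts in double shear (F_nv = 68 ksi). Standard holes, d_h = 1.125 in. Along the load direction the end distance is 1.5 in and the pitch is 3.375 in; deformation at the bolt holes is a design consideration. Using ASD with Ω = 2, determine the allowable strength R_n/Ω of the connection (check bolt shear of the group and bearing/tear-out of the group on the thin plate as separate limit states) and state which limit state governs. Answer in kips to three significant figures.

Bolt shear: A_b = π·1²/4 = 0.7854 in²; R_n = 68 × 0.7854 × 3 × 2 = 320.4 kips → 320.4 / 2 = 160 kips.
Bearing (1.2 l_c t F_u ≤ 2.4 d t F_u): upper limit = 2.4·1·0.625·58 = 87 kips.
  Edge l_c = 1.5 − 1.125/2 = 0.9375 → r_n = 40.78 kips; interior l_c = 3.375 − 1.125 = 2.25 → r_n = 87 kips.
  R_n,bearing = 1·40.78 + 2·87 = 214.8 kips → 214.8 / 2 = 107 kips.
Bearing governs: 107 kips.

107 kips (bearing governs)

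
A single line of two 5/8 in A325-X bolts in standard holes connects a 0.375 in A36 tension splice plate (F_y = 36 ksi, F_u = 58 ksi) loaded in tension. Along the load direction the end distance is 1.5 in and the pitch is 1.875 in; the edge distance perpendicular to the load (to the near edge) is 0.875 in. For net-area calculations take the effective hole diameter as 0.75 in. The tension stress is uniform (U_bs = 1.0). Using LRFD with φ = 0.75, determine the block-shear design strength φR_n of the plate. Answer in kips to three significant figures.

28.7 kips

Shear plane L_v = 1.5 + 1·1.875 = 3.375 in; A_gv = 3.375 × 0.375 = 1.266 in².
A_nv = (3.375 − 1.5·0.75) × 0.375 = 0.8438 in².
A_nt = (0.875 − 0.5·0.75) × 0.375 = 0.1875 in².
0.6 F_u A_nv = 29.36 kips; 0.6 F_y A_gv = 27.34 kips → shear yielding governs the shear term.
R_n = 27.34 + 1.0 × 58 × 0.1875 = 38.21 kips.
Design strength φR_n = 0.75 × 38.21 = 28.7 kips.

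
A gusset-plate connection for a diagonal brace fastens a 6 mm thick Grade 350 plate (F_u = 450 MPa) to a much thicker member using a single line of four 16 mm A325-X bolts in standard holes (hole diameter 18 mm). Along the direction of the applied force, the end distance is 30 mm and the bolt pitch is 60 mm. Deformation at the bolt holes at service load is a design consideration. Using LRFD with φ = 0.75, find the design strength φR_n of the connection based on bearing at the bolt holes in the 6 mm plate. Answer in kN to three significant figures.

Per bolt r_n = 1.2 l_c t F_u ≤ 2.4 d t F_u; upper limit = 2.4 × 16 × 6 × 450 / 1000 = 103.7 kN.
Edge bolt: l_c = 30 − 18/2 = 21 mm → 1.2 × 21 × 6 × 450 / 1000 = 68.04 → r_n = 68.04 kN.
Interior bolts: l_c = 60 − 18 = 42 mm → 1.2 × 42 × 6 × 450 / 1000 = 136.1 → r_n = 103.7 kN.
R_n = 1 × 68.04 + 3 × 103.7 = 379.1 kN.
Design strength φR_n = 0.75 × 379.1 = 284 kN.

284 kN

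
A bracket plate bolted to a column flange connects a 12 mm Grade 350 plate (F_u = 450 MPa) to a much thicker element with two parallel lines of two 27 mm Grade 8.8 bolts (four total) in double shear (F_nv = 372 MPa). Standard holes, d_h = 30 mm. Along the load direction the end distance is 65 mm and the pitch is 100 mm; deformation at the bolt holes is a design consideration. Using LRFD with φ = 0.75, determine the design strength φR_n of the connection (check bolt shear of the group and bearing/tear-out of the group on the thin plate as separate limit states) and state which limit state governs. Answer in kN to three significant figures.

1010 kN (bearing governs)

Bolt shear: A_b = π·27²/4 = 572.6 mm²; R_n = 372 × 572.6 × 4 × 2 / 1000 = 1704 kN → 0.75 × 1704 = 1280 kN.
Bearing (1.2 l_c t F_u ≤ 2.4 d t F_u): upper limit = 2.4·27·12·450 / 1000 = 349.9 kN.
  Edge l_c = 65 − 30/2 = 50 → r_n = 324 kN; interior l_c = 100 − 30 = 70 → r_n = 349.9 kN.
  R_n,bearing = 2·324 + 2·349.9 = 1348 kN → 0.75 × 1348 = 1010 kN.
Bearing governs: 1010 kN.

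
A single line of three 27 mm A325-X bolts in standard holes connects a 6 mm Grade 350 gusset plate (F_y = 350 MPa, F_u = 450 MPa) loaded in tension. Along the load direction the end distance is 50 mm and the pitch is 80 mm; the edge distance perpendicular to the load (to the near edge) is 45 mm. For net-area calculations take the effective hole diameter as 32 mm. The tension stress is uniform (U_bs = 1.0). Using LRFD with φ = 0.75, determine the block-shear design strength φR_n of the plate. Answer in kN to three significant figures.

217 kN

Shear plane L_v = 50 + 2·80 = 210 mm; A_gv = 210 × 6 = 1260 mm².
A_nv = (210 − 2.5·32) × 6 = 780 mm².
A_nt = (45 − 0.5·32) × 6 = 174 mm².
0.6 F_u A_nv = 210.6 kN; 0.6 F_y A_gv = 264.6 kN → shear rupture governs the shear term.
R_n = 210.6 + 1.0 × 450 × 174 / 1000 = 288.9 kN.
Design strength φR_n = 0.75 × 288.9 = 217 kN.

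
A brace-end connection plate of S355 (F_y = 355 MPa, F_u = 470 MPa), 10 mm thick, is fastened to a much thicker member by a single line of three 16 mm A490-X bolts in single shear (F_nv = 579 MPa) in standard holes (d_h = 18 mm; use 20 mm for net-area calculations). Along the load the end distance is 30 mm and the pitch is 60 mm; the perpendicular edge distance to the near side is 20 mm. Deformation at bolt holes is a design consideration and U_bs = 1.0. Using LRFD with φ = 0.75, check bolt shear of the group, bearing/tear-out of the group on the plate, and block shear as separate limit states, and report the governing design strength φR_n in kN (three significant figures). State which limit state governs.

247 kN (block shear governs)

Bolt shear: A_b = π·16²/4 = 201.1 mm²; R_n = 579 × 201.1 × 3 × 1 / 1000 = 349.2 kN → 0.75 × 349.2 = 262 kN.
Bearing: edge l_c = 21, r_n = 118.4 kN; interior l_c = 42, r_n = 180.5 kN; R_n = 118.4 + 2·180.5 = 479.4 kN → 360 kN.
Block shear: A_gv = 1500, A_nv = 1000, A_nt = 100 mm²; R_n = min(0.6F_uA_nv, 0.6F_yA_gv) + U_bs·F_u·A_nt = 329 kN → 247 kN.
Block shear governs: 247 kN.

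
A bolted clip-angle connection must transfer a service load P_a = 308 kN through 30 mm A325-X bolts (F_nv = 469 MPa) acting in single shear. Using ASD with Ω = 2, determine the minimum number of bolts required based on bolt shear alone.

2 bolts

A_b = π·30²/4 = 706.9 mm².
Per-bolt allowable strength R_n/Ω = 469 × 706.9 × 1 / 1000 / 2 = 165.8 kN.
n ≥ 308 / 165.8 = 1.858 → use 2 bolts.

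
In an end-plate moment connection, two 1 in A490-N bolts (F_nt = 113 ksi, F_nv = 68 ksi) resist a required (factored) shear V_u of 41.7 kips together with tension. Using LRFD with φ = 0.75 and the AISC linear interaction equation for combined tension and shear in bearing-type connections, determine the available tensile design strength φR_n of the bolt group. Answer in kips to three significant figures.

A_b = π·1²/4 = 0.7854 in²; f_rv = 41.7 / (2 × 0.7854) = 26.55 ksi.
F'_nt = 1.3 F_nt − (F_nt / φF_nv) f_rv = 1.3·113 − (113/(0.75·68))·26.55 = 88.08 ksi, capped at F_nt → F'_nt = 88.08 ksi.
R_n = F'_nt · A_b · n = 88.08 × 0.7854 × 2 = 138.4 kips.
Design strength φR_n = 0.75 × 138.4 = 104 kips.

104 kips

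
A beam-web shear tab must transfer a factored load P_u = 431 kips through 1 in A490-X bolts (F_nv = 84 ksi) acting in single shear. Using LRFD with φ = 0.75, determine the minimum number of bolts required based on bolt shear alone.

9 bolts

A_b = π·1²/4 = 0.7854 in².
Per-bolt design strength φR_n = 0.75 × 84 × 0.7854 × 1 = 49.48 kips.
n ≥ 431 / 49.48 = 8.711 → use 9 bolts.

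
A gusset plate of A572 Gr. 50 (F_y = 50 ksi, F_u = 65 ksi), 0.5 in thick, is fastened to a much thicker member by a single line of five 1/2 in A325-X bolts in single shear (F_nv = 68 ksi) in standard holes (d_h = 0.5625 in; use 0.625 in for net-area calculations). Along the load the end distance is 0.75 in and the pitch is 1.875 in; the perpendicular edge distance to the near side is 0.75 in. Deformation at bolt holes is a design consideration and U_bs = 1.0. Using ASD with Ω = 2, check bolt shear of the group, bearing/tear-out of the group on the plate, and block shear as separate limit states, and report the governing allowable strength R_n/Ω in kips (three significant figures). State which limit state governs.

33.4 kips (bolt shear governs)

Bolt shear: A_b = π·0.5²/4 = 0.1963 in²; R_n = 68 × 0.1963 × 5 × 1 = 66.76 kips → 66.76 / 2 = 33.4 kips.
Bearing: edge l_c = 0.4688, r_n = 18.28 kips; interior l_c = 1.312, r_n = 39 kips; R_n = 18.28 + 4·39 = 174.3 kips → 87.1 kips.
Block shear: A_gv = 4.125, A_nv = 2.719, A_nt = 0.2188 in²; R_n = min(0.6F_uA_nv, 0.6F_yA_gv) + U_bs·F_u·A_nt = 120.2 kips → 60.1 kips.
Bolt shear governs: 33.4 kips.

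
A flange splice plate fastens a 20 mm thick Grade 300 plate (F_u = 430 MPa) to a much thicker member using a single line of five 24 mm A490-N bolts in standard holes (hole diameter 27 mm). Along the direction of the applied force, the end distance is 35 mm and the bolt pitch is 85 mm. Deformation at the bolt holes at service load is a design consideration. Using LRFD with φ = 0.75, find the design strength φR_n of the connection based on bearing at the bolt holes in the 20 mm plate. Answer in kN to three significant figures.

Per bolt r_n = 1.2 l_c t F_u ≤ 2.4 d t F_u; upper limit = 2.4 × 24 × 20 × 430 / 1000 = 495.4 kN.
Edge bolt: l_c = 35 − 27/2 = 21.5 mm → 1.2 × 21.5 × 20 × 430 / 1000 = 221.9 → r_n = 221.9 kN.
Interior bolts: l_c = 85 − 27 = 58 mm → 1.2 × 58 × 20 × 430 / 1000 = 598.6 → r_n = 495.4 kN.
R_n = 1 × 221.9 + 4 × 495.4 = 2203 kN.
Design strength φR_n = 0.75 × 2203 = 1650 kN.

1650 kN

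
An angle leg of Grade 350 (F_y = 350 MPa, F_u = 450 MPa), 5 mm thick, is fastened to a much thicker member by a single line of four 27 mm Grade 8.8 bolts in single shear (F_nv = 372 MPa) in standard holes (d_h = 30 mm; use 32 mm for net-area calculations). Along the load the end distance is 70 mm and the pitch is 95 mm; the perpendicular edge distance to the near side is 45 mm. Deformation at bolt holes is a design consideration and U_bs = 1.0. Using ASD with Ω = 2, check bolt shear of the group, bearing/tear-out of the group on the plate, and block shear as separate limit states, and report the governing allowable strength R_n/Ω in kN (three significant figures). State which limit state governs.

Bolt shear: A_b = π·27²/4 = 572.6 mm²; R_n = 372 × 572.6 × 4 × 1 / 1000 = 852 kN → 852 / 2 = 426 kN.
Bearing: edge l_c = 55, r_n = 145.8 kN; interior l_c = 65, r_n = 145.8 kN; R_n = 145.8 + 3·145.8 = 583.2 kN → 292 kN.
Block shear: A_gv = 1775, A_nv = 1215, A_nt = 145 mm²; R_n = min(0.6F_uA_nv, 0.6F_yA_gv) + U_bs·F_u·A_nt = 393.3 kN → 197 kN.
Block shear governs: 197 kN.

197 kN (block shear governs)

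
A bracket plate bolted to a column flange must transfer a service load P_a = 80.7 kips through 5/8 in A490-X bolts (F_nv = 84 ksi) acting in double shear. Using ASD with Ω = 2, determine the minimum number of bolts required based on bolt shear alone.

4 bolts

A_b = π·0.625²/4 = 0.3068 in².
Per-bolt allowable strength R_n/Ω = 84 × 0.3068 × 2 / 2 = 25.77 kips.
n ≥ 80.7 / 25.77 = 3.131 → use 4 bolts.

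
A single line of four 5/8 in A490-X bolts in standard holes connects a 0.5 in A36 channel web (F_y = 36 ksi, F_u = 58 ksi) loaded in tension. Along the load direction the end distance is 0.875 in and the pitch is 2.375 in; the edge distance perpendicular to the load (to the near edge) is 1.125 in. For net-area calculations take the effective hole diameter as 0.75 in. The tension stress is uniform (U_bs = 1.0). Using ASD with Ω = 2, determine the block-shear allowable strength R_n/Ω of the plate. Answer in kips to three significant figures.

Shear plane L_v = 0.875 + 3·2.375 = 8 in; A_gv = 8 × 0.5 = 4 in².
A_nv = (8 − 3.5·0.75) × 0.5 = 2.688 in².
A_nt = (1.125 − 0.5·0.75) × 0.5 = 0.375 in².
0.6 F_u A_nv = 93.52 kips; 0.6 F_y A_gv = 86.4 kips → shear yielding governs the shear term.
R_n = 86.4 + 1.0 × 58 × 0.375 = 108.1 kips.
Allowable strength R_n/Ω = 108.1 / 2 = 54.1 kips.

54.1 kips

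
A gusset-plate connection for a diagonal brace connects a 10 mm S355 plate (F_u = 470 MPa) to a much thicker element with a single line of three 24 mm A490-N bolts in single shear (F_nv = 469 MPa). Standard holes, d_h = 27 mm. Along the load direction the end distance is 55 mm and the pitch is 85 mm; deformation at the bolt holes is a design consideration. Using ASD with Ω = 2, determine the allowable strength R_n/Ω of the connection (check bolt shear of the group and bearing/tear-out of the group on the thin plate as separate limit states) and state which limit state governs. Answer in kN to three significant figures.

318 kN (bolt shear governs)

Bolt shear: A_b = π·24²/4 = 452.4 mm²; R_n = 469 × 452.4 × 3 × 1 / 1000 = 636.5 kN → 636.5 / 2 = 318 kN.
Bearing (1.2 l_c t F_u ≤ 2.4 d t F_u): upper limit = 2.4·24·10·470 / 1000 = 270.7 kN.
  Edge l_c = 55 − 27/2 = 41.5 → r_n = 234.1 kN; interior l_c = 85 − 27 = 58 → r_n = 270.7 kN.
  R_n,bearing = 1·234.1 + 2·270.7 = 775.5 kN → 775.5 / 2 = 388 kN.
Bolt shear governs: 318 kN.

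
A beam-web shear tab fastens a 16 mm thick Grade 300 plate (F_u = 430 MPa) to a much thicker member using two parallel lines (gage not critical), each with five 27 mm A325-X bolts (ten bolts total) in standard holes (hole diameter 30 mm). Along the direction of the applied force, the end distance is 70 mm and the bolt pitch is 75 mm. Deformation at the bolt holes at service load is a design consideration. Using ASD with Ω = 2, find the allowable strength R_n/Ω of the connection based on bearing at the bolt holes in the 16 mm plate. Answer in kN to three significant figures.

Per bolt r_n = 1.2 l_c t F_u ≤ 2.4 d t F_u; upper limit = 2.4 × 27 × 16 × 430 / 1000 = 445.8 kN.
Edge bolt: l_c = 70 − 30/2 = 55 mm → 1.2 × 55 × 16 × 430 / 1000 = 454.1 → r_n = 445.8 kN.
Interior bolts: l_c = 75 − 30 = 45 mm → 1.2 × 45 × 16 × 430 / 1000 = 371.5 → r_n = 371.5 kN.
R_n = 2 × 445.8 + 8 × 371.5 = 3864 kN.
Allowable strength R_n/Ω = 3864 / 2 = 1930 kN.

1930 kN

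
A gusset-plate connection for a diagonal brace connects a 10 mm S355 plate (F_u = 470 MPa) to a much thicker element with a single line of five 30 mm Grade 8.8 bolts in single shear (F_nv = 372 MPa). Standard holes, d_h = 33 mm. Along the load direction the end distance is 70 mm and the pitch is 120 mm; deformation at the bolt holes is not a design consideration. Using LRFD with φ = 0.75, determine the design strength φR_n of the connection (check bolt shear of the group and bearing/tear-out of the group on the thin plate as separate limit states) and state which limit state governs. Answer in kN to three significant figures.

986 kN (bolt shear governs)

Bolt shear: A_b = π·30²/4 = 706.9 mm²; R_n = 372 × 706.9 × 5 × 1 / 1000 = 1315 kN → 0.75 × 1315 = 986 kN.
Bearing (1.5 l_c t F_u ≤ 3.0 d t F_u): upper limit = 3.0·30·10·470 / 1000 = 423 kN.
  Edge l_c = 70 − 33/2 = 53.5 → r_n = 377.2 kN; interior l_c = 120 − 33 = 87 → r_n = 423 kN.
  R_n,bearing = 1·377.2 + 4·423 = 2069 kN → 0.75 × 2069 = 1550 kN.
Bolt shear governs: 986 kN.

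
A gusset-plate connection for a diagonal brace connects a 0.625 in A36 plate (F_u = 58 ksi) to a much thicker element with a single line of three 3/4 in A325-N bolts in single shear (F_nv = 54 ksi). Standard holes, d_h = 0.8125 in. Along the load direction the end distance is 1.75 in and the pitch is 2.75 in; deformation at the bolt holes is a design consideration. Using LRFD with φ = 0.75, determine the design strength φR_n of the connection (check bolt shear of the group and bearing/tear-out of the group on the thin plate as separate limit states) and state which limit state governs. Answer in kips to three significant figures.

53.7 kips (bolt shear governs)

Bolt shear: A_b = π·0.75²/4 = 0.4418 in²; R_n = 54 × 0.4418 × 3 × 1 = 71.57 kips → 0.75 × 71.57 = 53.7 kips.
Bearing (1.2 l_c t F_u ≤ 2.4 d t F_u): upper limit = 2.4·0.75·0.625·58 = 65.25 kips.
  Edge l_c = 1.75 − 0.8125/2 = 1.344 → r_n = 58.45 kips; interior l_c = 2.75 − 0.8125 = 1.938 → r_n = 65.25 kips.
  R_n,bearing = 1·58.45 + 2·65.25 = 189 kips → 0.75 × 189 = 142 kips.
Bolt shear governs: 53.7 kips.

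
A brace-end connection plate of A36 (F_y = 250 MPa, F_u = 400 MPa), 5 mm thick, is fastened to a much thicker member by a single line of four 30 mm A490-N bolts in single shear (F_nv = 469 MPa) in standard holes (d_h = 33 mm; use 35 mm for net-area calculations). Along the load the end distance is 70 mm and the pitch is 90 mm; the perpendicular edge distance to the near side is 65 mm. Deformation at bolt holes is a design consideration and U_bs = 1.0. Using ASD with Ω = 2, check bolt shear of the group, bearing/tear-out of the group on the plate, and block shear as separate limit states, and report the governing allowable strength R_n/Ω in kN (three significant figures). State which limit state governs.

175 kN (block shear governs)

Bolt shear: A_b = π·30²/4 = 706.9 mm²; R_n = 469 × 706.9 × 4 × 1 / 1000 = 1326 kN → 1326 / 2 = 663 kN.
Bearing: edge l_c = 53.5, r_n = 128.4 kN; interior l_c = 57, r_n = 136.8 kN; R_n = 128.4 + 3·136.8 = 538.8 kN → 269 kN.
Block shear: A_gv = 1700, A_nv = 1088, A_nt = 237.5 mm²; R_n = min(0.6F_uA_nv, 0.6F_yA_gv) + U_bs·F_u·A_nt = 350 kN → 175 kN.
Block shear governs: 175 kN.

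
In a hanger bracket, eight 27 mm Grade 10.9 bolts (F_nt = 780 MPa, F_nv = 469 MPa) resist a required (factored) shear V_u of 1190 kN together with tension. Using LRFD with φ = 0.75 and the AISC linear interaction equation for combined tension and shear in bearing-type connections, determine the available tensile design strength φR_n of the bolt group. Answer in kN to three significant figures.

A_b = π·27²/4 = 572.6 mm²; f_rv = 1190 × 1000 / (8 × 572.6) = 259.8 MPa.
F'_nt = 1.3 F_nt − (F_nt / φF_nv) f_rv = 1.3·780 − (780/(0.75·469))·259.8 = 437.9 MPa, capped at F_nt → F'_nt = 437.9 MPa.
R_n = F'_nt · A_b · n = 437.9 × 572.6 × 8 / 1000 = 2006 kN.
Design strength φR_n = 0.75 × 2006 = 1500 kN.

1500 kN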